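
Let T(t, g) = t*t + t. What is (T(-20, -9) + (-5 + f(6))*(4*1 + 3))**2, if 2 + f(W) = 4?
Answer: 128881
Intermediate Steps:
T(t, g) = t + t**2 (T(t, g) = t**2 + t = t + t**2)
f(W) = 2 (f(W) = -2 + 4 = 2)
(T(-20, -9) + (-5 + f(6))*(4*1 + 3))**2 = (-20*(1 - 20) + (-5 + 2)*(4*1 + 3))**2 = (-20*(-19) - 3*(4 + 3))**2 = (380 - 3*7)**2 = (380 - 21)**2 = 359**2 = 128881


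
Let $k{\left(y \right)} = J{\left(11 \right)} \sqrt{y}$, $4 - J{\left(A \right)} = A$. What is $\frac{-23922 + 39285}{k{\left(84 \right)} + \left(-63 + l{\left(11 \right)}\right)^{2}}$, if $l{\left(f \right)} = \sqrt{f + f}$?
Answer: $- \frac{15363}{- \left(63 - \sqrt{22}\right)^{2} + 14 \sqrt{21}} \approx 4.6054$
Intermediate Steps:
$l{\left(f \right)} = \sqrt{2} \sqrt{f}$ ($l{\left(f \right)} = \sqrt{2 f} = \sqrt{2} \sqrt{f}$)
$J{\left(A \right)} = 4 - A$
$k{\left(y \right)} = - 7 \sqrt{y}$ ($k{\left(y \right)} = \left(4 - 11\right) \sqrt{y} = - 7 \sqrt{y}$)
$\frac{-23922 + 39285}{k{\left(84 \right)} + \left(-63 + l{\left(11 \right)}\right)^{2}} = \frac{-23922 + 39285}{- 7 \sqrt{84} + \left(-63 + \sqrt{2} \sqrt{11}\right)^{2}} = \frac{15363}{- 7 \cdot 2 \sqrt{21} + \left(-63 + \sqrt{22}\right)^{2}} = \frac{15363}{- 14 \sqrt{21} + \left(-63 + \sqrt{22}\right)^{2}} = \frac{15363}{\left(-63 + \sqrt{22}\right)^{2} - 14 \sqrt{21}}$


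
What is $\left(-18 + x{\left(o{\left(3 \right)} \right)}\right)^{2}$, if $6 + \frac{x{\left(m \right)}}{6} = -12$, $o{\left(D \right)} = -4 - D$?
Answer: $15876$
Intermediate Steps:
$x{\left(m \right)} = -108$ ($x{\left(m \right)} = -36 + 6 \left(-12\right) = -36 - 72 = -108$)
$\left(-18 + x{\left(o{\left(3 \right)} \right)}\right)^{2} = \left(-18 - 108\right)^{2} = \left(-126\right)^{2} = 15876$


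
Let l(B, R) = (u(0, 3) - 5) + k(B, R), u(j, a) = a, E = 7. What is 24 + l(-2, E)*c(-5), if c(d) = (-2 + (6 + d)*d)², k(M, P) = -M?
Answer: 24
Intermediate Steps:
l(B, R) = -2 - B (l(B, R) = (3 - 5) - B = -2 - B)
c(d) = (-2 + d*(6 + d))²
24 + l(-2, E)*c(-5) = 24 + (-2 - 1*(-2))*(-2 + (-5)² + 6*(-5))² = 24 + (-2 + 2)*(-2 + 25 - 30)² = 24 + 0*(-7)² = 24 + 0*49 = 24 + 0 = 24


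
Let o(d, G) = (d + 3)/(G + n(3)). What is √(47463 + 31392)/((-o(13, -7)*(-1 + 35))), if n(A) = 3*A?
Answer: -√78855/272 ≈ -1.0324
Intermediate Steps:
o(d, G) = (3 + d)/(9 + G) (o(d, G) = (d + 3)/(G + 3*3) = (3 + d)/(G + 9) = (3 + d)/(9 + G))
√(47463 + 31392)/((-o(13, -7)*(-1 + 35))) = √(47463 + 31392)/((-(3 + 13)/(9 - 7)*(-1 + 35))) = √78855/((-16/2*34)) = √78855/((-(½)*16*34)) = √78855/((-8*34)) = √78855/((-1*272)) = √78855/(-272) = √78855*(-1/272) = -√78855/272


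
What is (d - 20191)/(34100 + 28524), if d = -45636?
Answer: -65827/62624 ≈ -1.0511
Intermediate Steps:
(d - 20191)/(34100 + 28524) = (-45636 - 20191)/(34100 + 28524) = -65827/62624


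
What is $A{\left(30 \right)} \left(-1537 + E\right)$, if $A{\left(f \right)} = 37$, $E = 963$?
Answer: $-21238$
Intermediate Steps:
$A{\left(30 \right)} \left(-1537 + E\right) = 37 \left(-1537 + 963\right) = 37 \left(-574\right) = -21238$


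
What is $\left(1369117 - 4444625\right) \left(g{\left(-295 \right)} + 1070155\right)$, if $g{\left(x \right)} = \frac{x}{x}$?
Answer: $-3291273339248$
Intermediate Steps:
$g{\left(x \right)} = 1$
$\left(1369117 - 4444625\right) \left(g{\left(-295 \right)} + 1070155\right) = \left(1369117 - 4444625\right) \left(1 + 1070155\right) = \left(-3075508\right) 1070156 = -3291273339248$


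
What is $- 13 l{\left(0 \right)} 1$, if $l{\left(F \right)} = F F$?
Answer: $0$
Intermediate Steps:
$l{\left(F \right)} = F^{2}$
$- 13 l{\left(0 \right)} 1 = - 13 \cdot 0^{2} \cdot 1 = \left(-13\right) 0 \cdot 1 = 0 \cdot 1 = 0$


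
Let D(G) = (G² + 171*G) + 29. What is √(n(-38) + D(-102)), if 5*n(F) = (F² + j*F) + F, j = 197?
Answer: 5*I*√329 ≈ 90.692*I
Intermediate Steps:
n(F) = F²/5 + 198*F/5 (n(F) = ((F² + 197*F) + F)/5 = (F² + 198*F)/5 = F²/5 + 198*F/5)
D(G) = 29 + G² + 171*G
√(n(-38) + D(-102)) = √((⅕)*(-38)*(198 - 38) + (29 + (-102)² + 171*(-102))) = √((⅕)*(-38)*160 + (29 + 10404 - 17442)) = √(-1216 - 7009) = √(-8225) = 5*I*√329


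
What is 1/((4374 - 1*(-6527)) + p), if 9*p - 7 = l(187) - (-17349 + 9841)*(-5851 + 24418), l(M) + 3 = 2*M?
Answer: 1/15499947 ≈ 6.4516e-8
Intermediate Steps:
l(M) = -3 + 2*M
p = 15489046 (p = 7/9 + ((-3 + 2*187) - (-17349 + 9841)*(-5851 + 24418))/9 = 7/9 + ((-3 + 374) - (-7508)*18567)/9 = 7/9 + (371 - 1*(-139401036))/9 = 7/9 + (371 + 139401036)/9 = 7/9 + (⅑)*139401407 = 7/9 + 139401407/9 = 15489046)
1/((4374 - 1*(-6527)) + p) = 1/((4374 - 1*(-6527)) + 15489046) = 1/((4374 + 6527) + 15489046) = 1/(10901 + 15489046) = 1/15499947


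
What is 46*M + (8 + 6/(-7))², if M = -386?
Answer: -867544/49 ≈ -17705.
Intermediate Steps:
46*M + (8 + 6/(-7))² = 46*(-386) + (8 + 6/(-7))² = -17756 + (8 + 6*(-⅐))² = -17756 + (8 - 6/7)² = -17756 + (50/7)² = -17756 + 2500/49 = -867544/49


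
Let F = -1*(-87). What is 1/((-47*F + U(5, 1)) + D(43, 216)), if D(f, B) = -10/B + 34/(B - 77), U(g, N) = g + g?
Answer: -15012/61230971 ≈ -0.00024517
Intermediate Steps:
U(g, N) = 2*g
D(f, B) = -10/B + 34/(-77 + B)
F = 87
1/((-47*F + U(5, 1)) + D(43, 216)) = 1/((-47*87 + 2*5) + 2*(385 + 12*216)/(216*(-77 + 216))) = 1/((-4089 + 10) + 2*(1/216)*(385 + 2592)/139) = 1/(-4079 + 2*(1/216)*(1/139)*2977) = 1/(-4079 + 2977/15012) = 1/(-61230971/15012) = -15012/61230971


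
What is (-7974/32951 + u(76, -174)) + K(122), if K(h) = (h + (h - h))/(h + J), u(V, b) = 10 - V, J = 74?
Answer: -211898509/3229198 ≈ -65.620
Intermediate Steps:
K(h) = h/(74 + h) (K(h) = (h + (h - h))/(h + 74) = (h + 0)/(74 + h) = h/(74 + h))
(-7974/32951 + u(76, -174)) + K(122) = (-7974/32951 + (10 - 1*76)) + 122/(74 + 122) = (-7974*1/32951 + (10 - 76)) + 122/196 = (-7974/32951 - 66) + 122*(1/196) = -2182740/32951 + 61/98 = -211898509/3229198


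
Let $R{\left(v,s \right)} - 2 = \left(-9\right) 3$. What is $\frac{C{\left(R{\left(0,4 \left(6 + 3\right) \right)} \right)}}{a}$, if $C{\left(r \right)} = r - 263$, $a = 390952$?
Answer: $- \frac{36}{48869} \approx -0.00073666$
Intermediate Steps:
$R{\left(v,s \right)} = -25$ ($R{\left(v,s \right)} = 2 - 27 = -25$)
$C{\left(r \right)} = -263 + r$
$\frac{C{\left(R{\left(0,4 \left(6 + 3\right) \right)} \right)}}{a} = \frac{-263 - 25}{390952} = \left(-288\right) \frac{1}{390952} = - \frac{36}{48869}$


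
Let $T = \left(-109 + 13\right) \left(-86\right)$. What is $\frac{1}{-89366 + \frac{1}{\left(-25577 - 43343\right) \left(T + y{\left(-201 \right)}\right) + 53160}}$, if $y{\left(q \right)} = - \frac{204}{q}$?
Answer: $- \frac{38124360680}{3407021616528947} \approx -1.119 \cdot 10^{-5}$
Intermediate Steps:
$T = 8256$ ($T = \left(-96\right) \left(-86\right) = 8256$)
$\frac{1}{-89366 + \frac{1}{\left(-25577 - 43343\right) \left(T + y{\left(-201 \right)}\right) + 53160}} = \frac{1}{-89366 + \frac{1}{\left(-25577 - 43343\right) \left(8256 - \frac{204}{-201}\right) + 53160}} = \frac{1}{-89366 + \frac{1}{- 68920 \left(8256 - - \frac{68}{67}\right) + 53160}} = \frac{1}{-89366 + \frac{1}{- 68920 \left(8256 + \frac{68}{67}\right) + 53160}} = \frac{1}{-89366 + \frac{1}{\left(-68920\right) \frac{553220}{67} + 53160}} = \frac{1}{-89366 + \frac{1}{- \frac{38127922400}{67} + 53160}} = \frac{1}{-89366 + \frac{1}{- \frac{38124360680}{67}}} = \frac{1}{-89366 - \frac{67}{38124360680}} = \frac{1}{- \frac{3407021616528947}{38124360680}} = - \frac{38124360680}{3407021616528947}$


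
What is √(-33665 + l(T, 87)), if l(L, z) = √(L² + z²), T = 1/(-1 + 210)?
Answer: √(-1470520865 + 209*√330621490)/209 ≈ 183.24*I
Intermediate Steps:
T = 1/209 ≈ 0.0047847
√(-33665 + l(T, 87)) = √(-33665 + √((1/209)² + 87²)) = √(-33665 + √(1/43681 + 7569)) = √(-33665 + √(330621490/43681)) = √(-33665 + √330621490/209)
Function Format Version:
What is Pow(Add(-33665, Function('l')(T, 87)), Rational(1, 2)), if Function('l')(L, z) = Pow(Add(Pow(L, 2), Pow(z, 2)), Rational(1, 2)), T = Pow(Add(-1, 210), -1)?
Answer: Mul(Rational(1, 209), Pow(Add(-1470520865, Mul(209, Pow(330621490, Rational(1, 2)))), Rational(1, 2))) ≈ Mul(183.24, I)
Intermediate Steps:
T = Rational(1, 209) (T = Pow(209, -1) = Rational(1, 209) ≈ 0.0047847)
Pow(Add(-33665, Function('l')(T, 87)), Rational(1, 2)) = Pow(Add(-33665, Pow(Add(Pow(Rational(1, 209), 2), Pow(87, 2)), Rational(1, 2))), Rational(1, 2)) = Pow(Add(-33665, Pow(Add(Rational(1, 43681), 7569), Rational(1, 2))), Rational(1, 2)) = Pow(Add(-33665, Pow(Rational(330621490, 43681), Rational(1, 2))), Rational(1, 2)) = Pow(Add(-33665, Mul(Rational(1, 209), Pow(330621490, Rational(1, 2)))), Rational(1, 2))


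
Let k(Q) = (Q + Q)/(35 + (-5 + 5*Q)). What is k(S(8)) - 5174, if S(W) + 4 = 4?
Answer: -5174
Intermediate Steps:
S(W) = 0 (S(W) = -4 + 4 = 0)
k(Q) = 2*Q/(30 + 5*Q) (k(Q) = (2*Q)/(30 + 5*Q) = 2*Q/(30 + 5*Q))
k(S(8)) - 5174 = (2/5)*0/(6 + 0) - 5174 = (2/5)*0/6 - 5174 = (2/5)*0*(1/6) - 5174 = 0 - 5174 = -5174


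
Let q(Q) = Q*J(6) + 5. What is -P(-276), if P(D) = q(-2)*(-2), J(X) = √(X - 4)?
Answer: 10 - 4*√2 ≈ 4.3431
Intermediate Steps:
J(X) = √(-4 + X)
q(Q) = 5 + Q*√2 (q(Q) = Q*√(-4 + 6) + 5 = Q*√2 + 5 = 5 + Q*√2)
P(D) = -10 + 4*√2 (P(D) = (5 - 2*√2)*(-2) = -10 + 4*√2)
-P(-276) = -(-10 + 4*√2) = 10 - 4*√2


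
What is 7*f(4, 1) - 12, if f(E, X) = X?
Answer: -5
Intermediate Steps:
7*f(4, 1) - 12 = 7*1 - 12 = 7 - 12 = -5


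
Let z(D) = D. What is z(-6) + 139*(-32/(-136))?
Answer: 454/17 ≈ 26.706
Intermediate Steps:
z(-6) + 139*(-32/(-136)) = -6 + 139*(-32/(-136)) = -6 + 139*(-32*(-1/136)) = -6 + 139*(4/17) = -6 + 556/17 = 454/17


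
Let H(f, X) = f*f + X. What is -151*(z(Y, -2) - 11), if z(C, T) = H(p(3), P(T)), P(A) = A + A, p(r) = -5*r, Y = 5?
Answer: -31710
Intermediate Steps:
P(A) = 2*A
H(f, X) = X + f² (H(f, X) = f² + X = X + f²)
z(C, T) = 225 + 2*T (z(C, T) = 2*T + (-5*3)² = 2*T + (-15)² = 2*T + 225 = 225 + 2*T)
-151*(z(Y, -2) - 11) = -151*((225 + 2*(-2)) - 11) = -151*((225 - 4) - 11) = -151*(221 - 11) = -151*210 = -31710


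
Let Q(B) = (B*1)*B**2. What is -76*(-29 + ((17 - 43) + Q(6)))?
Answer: -12236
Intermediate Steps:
Q(B) = B**3 (Q(B) = B*B**2 = B**3)
-76*(-29 + ((17 - 43) + Q(6))) = -76*(-29 + ((17 - 43) + 6**3)) = -76*(-29 + (-26 + 216)) = -76*(-29 + 190) = -76*161 = -12236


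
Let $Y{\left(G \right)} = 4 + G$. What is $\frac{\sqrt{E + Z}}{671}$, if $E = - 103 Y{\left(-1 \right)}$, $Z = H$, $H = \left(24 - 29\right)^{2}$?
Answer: $\frac{2 i \sqrt{71}}{671} \approx 0.025115 i$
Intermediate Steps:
$H = 25$ ($H = \left(-5\right)^{2} = 25$)
$Z = 25$
$E = -309$ ($E = - 103 \left(4 - 1\right) = \left(-103\right) 3 = -309$)
$\frac{\sqrt{E + Z}}{671} = \frac{\sqrt{-309 + 25}}{671} = \sqrt{-284} \cdot \frac{1}{671} = 2 i \sqrt{71} \cdot \frac{1}{671} = \frac{2 i \sqrt{71}}{671}$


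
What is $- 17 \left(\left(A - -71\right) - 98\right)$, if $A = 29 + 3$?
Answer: $-85$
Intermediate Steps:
$A = 32$
$- 17 \left(\left(A - -71\right) - 98\right) = - 17 \left(\left(32 - -71\right) - 98\right) = - 17 \left(\left(32 + 71\right) - 98\right) = - 17 \left(103 - 98\right) = \left(-17\right) 5 = -85$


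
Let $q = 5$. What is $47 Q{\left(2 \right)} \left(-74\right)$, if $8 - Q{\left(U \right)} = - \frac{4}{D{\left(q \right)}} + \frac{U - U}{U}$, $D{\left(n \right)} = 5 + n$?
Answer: $- \frac{146076}{5} \approx -29215.0$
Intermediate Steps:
$Q{\left(U \right)} = \frac{42}{5}$ ($Q{\left(U \right)} = 8 - \left(- \frac{4}{5 + 5} + \frac{U - U}{U}\right) = 8 - \left(- \frac{4}{10} + \frac{0}{U}\right) = 8 - \left(\left(-4\right) \frac{1}{10} + 0\right) = 8 - \left(- \frac{2}{5} + 0\right) = 8 - - \frac{2}{5} = 8 + \frac{2}{5} = \frac{42}{5}$)
$47 Q{\left(2 \right)} \left(-74\right) = 47 \cdot \frac{42}{5} \left(-74\right) = \frac{1974}{5} \left(-74\right) = - \frac{146076}{5}$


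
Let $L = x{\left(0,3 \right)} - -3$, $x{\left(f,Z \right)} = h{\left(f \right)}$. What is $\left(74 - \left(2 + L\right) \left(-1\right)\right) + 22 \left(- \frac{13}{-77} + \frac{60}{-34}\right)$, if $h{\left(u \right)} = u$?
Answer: $\frac{5223}{119} \approx 43.891$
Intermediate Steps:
$x{\left(f,Z \right)} = f$
$L = 3$ ($L = 0 - -3 = 0 + 3 = 3$)
$\left(74 - \left(2 + L\right) \left(-1\right)\right) + 22 \left(- \frac{13}{-77} + \frac{60}{-34}\right) = \left(74 - \left(2 + 3\right) \left(-1\right)\right) + 22 \left(- \frac{13}{-77} + \frac{60}{-34}\right) = \left(74 - 5 \left(-1\right)\right) + 22 \left(\left(-13\right) \left(- \frac{1}{77}\right) + 60 \left(- \frac{1}{34}\right)\right) = \left(74 - -5\right) + 22 \left(\frac{13}{77} - \frac{30}{17}\right) = \left(74 + 5\right) + 22 \left(- \frac{2089}{1309}\right) = 79 - \frac{4178}{119} = \frac{5223}{119}$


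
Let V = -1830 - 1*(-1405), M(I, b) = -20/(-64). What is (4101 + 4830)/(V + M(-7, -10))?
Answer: -47632/2265 ≈ -21.030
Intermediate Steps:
M(I, b) = 5/16 (M(I, b) = -20*(-1/64) = 5/16)
V = -425 (V = -1830 + 1405 = -425)
(4101 + 4830)/(V + M(-7, -10)) = (4101 + 4830)/(-425 + 5/16) = 8931/(-6795/16) = 8931*(-16/6795) = -47632/2265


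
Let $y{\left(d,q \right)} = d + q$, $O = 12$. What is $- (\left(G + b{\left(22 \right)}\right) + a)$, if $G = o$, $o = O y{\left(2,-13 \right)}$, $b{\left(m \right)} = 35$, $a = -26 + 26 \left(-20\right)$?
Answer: $643$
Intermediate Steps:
$a = -546$ ($a = -26 - 520 = -546$)
$o = -132$ ($o = 12 \left(2 - 13\right) = 12 \left(-11\right) = -132$)
$G = -132$
$- (\left(G + b{\left(22 \right)}\right) + a) = - (\left(-132 + 35\right) - 546) = - (-97 - 546) = \left(-1\right) \left(-643\right) = 643$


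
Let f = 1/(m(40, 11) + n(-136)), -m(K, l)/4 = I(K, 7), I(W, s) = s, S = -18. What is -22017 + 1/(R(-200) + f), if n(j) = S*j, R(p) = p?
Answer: -10656208403/483999 ≈ -22017.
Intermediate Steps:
m(K, l) = -28 (m(K, l) = -4*7 = -28)
n(j) = -18*j
f = 1/2420 (f = 1/(-28 - 18*(-136)) = 1/(-28 + 2448) = 1/2420 ≈ 0.00041322)
-22017 + 1/(R(-200) + f) = -22017 + 1/(-200 + 1/2420) = -22017 + 1/(-483999/2420) = -22017 - 2420/483999 = -10656208403/483999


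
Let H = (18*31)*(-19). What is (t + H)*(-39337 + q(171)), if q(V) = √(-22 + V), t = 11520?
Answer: -36111366 + 918*√149 ≈ -3.6100e+7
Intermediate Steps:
H = -10602 (H = 558*(-19) = -10602)
(t + H)*(-39337 + q(171)) = (11520 - 10602)*(-39337 + √(-22 + 171)) = 918*(-39337 + √149) = -36111366 + 918*√149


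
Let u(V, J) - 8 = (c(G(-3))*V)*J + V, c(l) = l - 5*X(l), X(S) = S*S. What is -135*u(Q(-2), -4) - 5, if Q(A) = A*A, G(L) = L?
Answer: -105305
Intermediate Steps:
X(S) = S**2
Q(A) = A**2
c(l) = l - 5*l**2
u(V, J) = 8 + V - 48*J*V (u(V, J) = 8 + (((-3*(1 - 5*(-3)))*V)*J + V) = 8 + (((-3*(1 + 15))*V)*J + V) = 8 + (((-3*16)*V)*J + V) = 8 + ((-48*V)*J + V) = 8 + (-48*J*V + V) = 8 + (V - 48*J*V) = 8 + V - 48*J*V)
-135*u(Q(-2), -4) - 5 = -135*(8 + (-2)**2 - 48*(-4)*(-2)**2) - 5 = -135*(8 + 4 - 48*(-4)*4) - 5 = -135*(8 + 4 + 768) - 5 = -135*780 - 5 = -105300 - 5 = -105305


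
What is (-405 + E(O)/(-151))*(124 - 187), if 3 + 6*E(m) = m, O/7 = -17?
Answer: 3851484/151 ≈ 25507.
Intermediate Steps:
O = -119 (O = 7*(-17) = -119)
E(m) = -½ + m/6
(-405 + E(O)/(-151))*(124 - 187) = (-405 + (-½ + (⅙)*(-119))/(-151))*(124 - 187) = (-405 + (-½ - 119/6)*(-1/151))*(-63) = (-405 - 61/3*(-1/151))*(-63) = (-405 + 61/453)*(-63) = -183404/453*(-63) = 3851484/151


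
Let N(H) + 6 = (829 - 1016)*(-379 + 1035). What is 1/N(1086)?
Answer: -1/122678 ≈ -8.1514e-6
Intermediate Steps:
N(H) = -122678 (N(H) = -6 + (829 - 1016)*(-379 + 1035) = -6 - 187*656 = -6 - 122672 = -122678)
1/N(1086) = 1/(-122678) = -1/122678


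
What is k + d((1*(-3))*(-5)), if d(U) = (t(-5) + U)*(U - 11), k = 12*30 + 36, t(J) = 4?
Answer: 472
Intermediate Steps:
k = 396 (k = 360 + 36 = 396)
d(U) = (-11 + U)*(4 + U) (d(U) = (4 + U)*(U - 11) = (4 + U)*(-11 + U) = (-11 + U)*(4 + U))
k + d((1*(-3))*(-5)) = 396 + (-44 + ((1*(-3))*(-5))**2 - 7*1*(-3)*(-5)) = 396 + (-44 + (-3*(-5))**2 - (-21)*(-5)) = 396 + (-44 + 15**2 - 7*15) = 396 + (-44 + 225 - 105) = 396 + 76 = 472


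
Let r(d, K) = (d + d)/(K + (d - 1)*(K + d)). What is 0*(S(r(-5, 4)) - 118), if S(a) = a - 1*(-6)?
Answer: 0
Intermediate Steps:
r(d, K) = 2*d/(K + (-1 + d)*(K + d)) (r(d, K) = (2*d)/(K + (-1 + d)*(K + d)) = 2*d/(K + (-1 + d)*(K + d)))
S(a) = 6 + a (S(a) = a + 6 = 6 + a)
0*(S(r(-5, 4)) - 118) = 0*((6 + 2/(-1 + 4 - 5)) - 118) = 0*((6 + 2/(-2)) - 118) = 0*((6 + 2*(-1/2)) - 118) = 0*((6 - 1) - 118) = 0*(5 - 118) = 0*(-113) = 0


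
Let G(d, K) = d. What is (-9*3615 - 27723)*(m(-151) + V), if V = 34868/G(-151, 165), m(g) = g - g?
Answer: 2101075944/151 ≈ 1.3914e+7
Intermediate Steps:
m(g) = 0
V = -34868/151 (V = 34868/(-151) = 34868*(-1/151) = -34868/151 ≈ -230.91)
(-9*3615 - 27723)*(m(-151) + V) = (-9*3615 - 27723)*(0 - 34868/151) = (-32535 - 27723)*(-34868/151) = -60258*(-34868/151) = 2101075944/151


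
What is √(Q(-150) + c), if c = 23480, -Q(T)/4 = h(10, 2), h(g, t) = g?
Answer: 4*√1465 ≈ 153.10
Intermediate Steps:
Q(T) = -40 (Q(T) = -4*10 = -40)
√(Q(-150) + c) = √(-40 + 23480) = √23440 = 4*√1465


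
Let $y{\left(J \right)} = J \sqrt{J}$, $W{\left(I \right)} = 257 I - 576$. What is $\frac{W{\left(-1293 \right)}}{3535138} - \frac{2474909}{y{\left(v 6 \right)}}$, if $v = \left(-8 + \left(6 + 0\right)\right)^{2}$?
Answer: $- \frac{332877}{3535138} - \frac{2474909 \sqrt{6}}{288} \approx -21050.0$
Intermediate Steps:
$v = 4$ ($v = \left(-8 + 6\right)^{2} = \left(-2\right)^{2} = 4$)
$W{\left(I \right)} = -576 + 257 I$ ($W{\left(I \right)} = 257 I - 576 = -576 + 257 I$)
$y{\left(J \right)} = J^{\frac{3}{2}}$
$\frac{W{\left(-1293 \right)}}{3535138} - \frac{2474909}{y{\left(v 6 \right)}} = \frac{-576 + 257 \left(-1293\right)}{3535138} - \frac{2474909}{\left(4 \cdot 6\right)^{\frac{3}{2}}} = \left(-576 - 332301\right) \frac{1}{3535138} - \frac{2474909}{24^{\frac{3}{2}}} = \left(-332877\right) \frac{1}{3535138} - \frac{2474909}{48 \sqrt{6}} = - \frac{332877}{3535138} - 2474909 \frac{\sqrt{6}}{288} = - \frac{332877}{3535138} - \frac{2474909 \sqrt{6}}{288}$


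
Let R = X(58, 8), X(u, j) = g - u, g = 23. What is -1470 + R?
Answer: -1505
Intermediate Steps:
X(u, j) = 23 - u
R = -35 (R = 23 - 1*58 = 23 - 58 = -35)
-1470 + R = -1470 - 35 = -1505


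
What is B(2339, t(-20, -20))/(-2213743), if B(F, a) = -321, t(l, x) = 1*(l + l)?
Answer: 321/2213743 ≈ 0.00014500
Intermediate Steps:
t(l, x) = 2*l (t(l, x) = 1*(2*l) = 2*l)
B(2339, t(-20, -20))/(-2213743) = -321/(-2213743) = -321*(-1/2213743) = 321/2213743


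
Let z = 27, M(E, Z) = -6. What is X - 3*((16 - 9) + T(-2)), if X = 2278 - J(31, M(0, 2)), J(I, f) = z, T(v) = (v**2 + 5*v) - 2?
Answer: 2254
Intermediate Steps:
T(v) = -2 + v**2 + 5*v
J(I, f) = 27
X = 2251 (X = 2278 - 1*27 = 2278 - 27 = 2251)
X - 3*((16 - 9) + T(-2)) = 2251 - 3*((16 - 9) + (-2 + (-2)**2 + 5*(-2))) = 2251 - 3*(7 + (-2 + 4 - 10)) = 2251 - 3*(7 - 8) = 2251 - 3*(-1) = 2251 + 3 = 2254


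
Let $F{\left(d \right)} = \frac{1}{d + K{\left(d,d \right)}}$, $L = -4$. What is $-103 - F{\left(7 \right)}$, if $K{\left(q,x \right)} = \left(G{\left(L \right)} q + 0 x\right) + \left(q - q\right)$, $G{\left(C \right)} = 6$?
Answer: $- \frac{5048}{49} \approx -103.02$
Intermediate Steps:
$K{\left(q,x \right)} = 6 q$ ($K{\left(q,x \right)} = \left(6 q + 0 x\right) + \left(q - q\right) = \left(6 q + 0\right) + 0 = 6 q + 0 = 6 q$)
$F{\left(d \right)} = \frac{1}{7 d}$ ($F{\left(d \right)} = \frac{1}{d + 6 d} = \frac{1}{7 d}$)
$-103 - F{\left(7 \right)} = -103 - \frac{1}{7 \cdot 7} = -103 - \frac{1}{7} \cdot \frac{1}{7} = -103 - \frac{1}{49} = - \frac{5048}{49}$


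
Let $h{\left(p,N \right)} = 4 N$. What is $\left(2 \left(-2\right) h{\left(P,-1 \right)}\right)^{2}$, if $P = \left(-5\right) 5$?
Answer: $256$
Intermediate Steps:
$P = -25$
$\left(2 \left(-2\right) h{\left(P,-1 \right)}\right)^{2} = \left(2 \left(-2\right) 4 \left(-1\right)\right)^{2} = \left(\left(-4\right) \left(-4\right)\right)^{2} = 16^{2} = 256$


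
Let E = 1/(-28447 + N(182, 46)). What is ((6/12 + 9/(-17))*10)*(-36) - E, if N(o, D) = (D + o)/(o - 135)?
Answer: 240621379/22725277 ≈ 10.588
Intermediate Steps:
N(o, D) = (D + o)/(-135 + o)
E = -47/1336781 (E = 1/(-28447 + (46 + 182)/(-135 + 182)) = 1/(-28447 + 228/47) = 1/(-1336781/47) = -47/1336781 ≈ -3.5159e-5)
((6/12 + 9/(-17))*10)*(-36) - E = ((6/12 + 9/(-17))*10)*(-36) - 1*(-47/1336781) = ((6*(1/12) + 9*(-1/17))*10)*(-36) + 47/1336781 = ((½ - 9/17)*10)*(-36) + 47/1336781 = -1/34*10*(-36) + 47/1336781 = -5/17*(-36) + 47/1336781 = 180/17 + 47/1336781 = 240621379/22725277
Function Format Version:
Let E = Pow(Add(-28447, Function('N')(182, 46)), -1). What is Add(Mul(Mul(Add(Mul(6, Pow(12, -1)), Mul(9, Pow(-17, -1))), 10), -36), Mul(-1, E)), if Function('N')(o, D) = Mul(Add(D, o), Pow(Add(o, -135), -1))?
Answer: Rational(240621379, 22725277) ≈ 10.588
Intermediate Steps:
Function('N')(o, D) = Mul(Pow(Add(-135, o), -1), Add(D, o)) (Function('N')(o, D) = Mul(Add(D, o), Pow(Add(-135, o), -1)) = Mul(Pow(Add(-135, o), -1), Add(D, o)))
E = Rational(-47, 1336781) (E = Pow(Add(-28447, Mul(Pow(Add(-135, 182), -1), Add(46, 182))), -1) = Pow(Add(-28447, Mul(Pow(47, -1), 228)), -1) = Pow(Add(-28447, Mul(Rational(1, 47), 228)), -1) = Pow(Add(-28447, Rational(228, 47)), -1) = Pow(Rational(-1336781, 47), -1) = Rational(-47, 1336781) ≈ -3.5159e-5)
Add(Mul(Mul(Add(Mul(6, Pow(12, -1)), Mul(9, Pow(-17, -1))), 10), -36), Mul(-1, E)) = Add(Mul(Mul(Add(Mul(6, Pow(12, -1)), Mul(9, Pow(-17, -1))), 10), -36), Mul(-1, Rational(-47, 1336781))) = Add(Mul(Mul(Add(Mul(6, Rational(1, 12)), Mul(9, Rational(-1, 17))), 10), -36), Rational(47, 1336781)) = Add(Mul(Mul(Add(Rational(1, 2), Rational(-9, 17)), 10), -36), Rational(47, 1336781)) = Add(Mul(Mul(Rational(-1, 34), 10), -36), Rational(47, 1336781)) = Add(Mul(Rational(-5, 17), -36), Rational(47, 1336781)) = Add(Rational(180, 17), Rational(47, 1336781)) = Rational(240621379, 22725277)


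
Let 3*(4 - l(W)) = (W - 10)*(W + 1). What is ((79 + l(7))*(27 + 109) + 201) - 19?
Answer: 12558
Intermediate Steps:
l(W) = 4 - (1 + W)*(-10 + W)/3 (l(W) = 4 - (W - 10)*(W + 1)/3 = 4 - (-10 + W)*(1 + W)/3 = 4 - (1 + W)*(-10 + W)/3)
((79 + l(7))*(27 + 109) + 201) - 19 = ((79 + (22/3 + 3*7 - ⅓*7²))*(27 + 109) + 201) - 19 = ((79 + (22/3 + 21 - ⅓*49))*136 + 201) - 19 = ((79 + (22/3 + 21 - 49/3))*136 + 201) - 19 = ((79 + 12)*136 + 201) - 19 = (91*136 + 201) - 19 = (12376 + 201) - 19 = 12577 - 19 = 12558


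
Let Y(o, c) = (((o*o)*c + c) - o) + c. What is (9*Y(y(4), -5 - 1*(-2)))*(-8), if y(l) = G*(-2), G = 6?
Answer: 30672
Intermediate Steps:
y(l) = -12 (y(l) = 6*(-2) = -12)
Y(o, c) = -o + 2*c + c*o**2 (Y(o, c) = ((o**2*c + c) - o) + c = ((c*o**2 + c) - o) + c = ((c + c*o**2) - o) + c = (c - o + c*o**2) + c = -o + 2*c + c*o**2)
(9*Y(y(4), -5 - 1*(-2)))*(-8) = (9*(-1*(-12) + 2*(-5 - 1*(-2)) + (-5 - 1*(-2))*(-12)**2))*(-8) = (9*(12 + 2*(-5 + 2) + (-5 + 2)*144))*(-8) = (9*(12 + 2*(-3) - 3*144))*(-8) = (9*(12 - 6 - 432))*(-8) = (9*(-426))*(-8) = -3834*(-8) = 30672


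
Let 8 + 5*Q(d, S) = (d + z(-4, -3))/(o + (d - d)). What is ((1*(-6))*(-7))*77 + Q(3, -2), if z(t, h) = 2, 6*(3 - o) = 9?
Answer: 48496/15 ≈ 3233.1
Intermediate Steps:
o = 3/2 (o = 3 - ⅙*9 = 3 - 3/2 = 3/2 ≈ 1.5000)
Q(d, S) = -4/3 + 2*d/15 (Q(d, S) = -8/5 + ((d + 2)/(3/2 + (d - d)))/5 = -8/5 + ((2 + d)/(3/2 + 0))/5 = -8/5 + ((2 + d)/(3/2))/5 = -8/5 + ((2 + d)*(⅔))/5 = -8/5 + (4/3 + 2*d/3)/5 = -8/5 + (4/15 + 2*d/15) = -4/3 + 2*d/15)
((1*(-6))*(-7))*77 + Q(3, -2) = ((1*(-6))*(-7))*77 + (-4/3 + (2/15)*3) = -6*(-7)*77 + (-4/3 + ⅖) = 42*77 - 14/15 = 3234 - 14/15 = 48496/15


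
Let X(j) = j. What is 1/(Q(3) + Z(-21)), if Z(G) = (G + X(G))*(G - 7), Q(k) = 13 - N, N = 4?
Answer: 1/1185 ≈ 0.00084388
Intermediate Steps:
Q(k) = 9 (Q(k) = 13 - 1*4 = 13 - 4 = 9)
Z(G) = 2*G*(-7 + G) (Z(G) = (G + G)*(G - 7) = (2*G)*(-7 + G) = 2*G*(-7 + G))
1/(Q(3) + Z(-21)) = 1/(9 + 2*(-21)*(-7 - 21)) = 1/(9 + 2*(-21)*(-28)) = 1/(9 + 1176) = 1/1185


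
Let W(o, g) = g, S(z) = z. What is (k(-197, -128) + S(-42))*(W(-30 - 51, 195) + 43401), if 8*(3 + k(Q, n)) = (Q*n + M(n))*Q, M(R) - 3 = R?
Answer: -53876885013/2 ≈ -2.6938e+10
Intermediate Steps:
M(R) = 3 + R
k(Q, n) = -3 + Q*(3 + n + Q*n)/8 (k(Q, n) = -3 + ((Q*n + (3 + n))*Q)/8 = -3 + ((3 + n + Q*n)*Q)/8 = -3 + (Q*(3 + n + Q*n))/8 = -3 + Q*(3 + n + Q*n)/8)
(k(-197, -128) + S(-42))*(W(-30 - 51, 195) + 43401) = ((-3 + (⅛)*(-197)*(3 - 128) + (⅛)*(-128)*(-197)²) - 42)*(195 + 43401) = ((-3 + (⅛)*(-197)*(-125) + (⅛)*(-128)*38809) - 42)*43596 = ((-3 + 24625/8 - 620944) - 42)*43596 = (-4942951/8 - 42)*43596 = -4943287/8*43596 = -53876885013/2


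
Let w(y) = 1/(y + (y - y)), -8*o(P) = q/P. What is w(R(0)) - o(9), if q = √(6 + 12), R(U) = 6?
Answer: ⅙ + √2/24 ≈ 0.22559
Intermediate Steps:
q = 3*√2 (q = √18 = 3*√2 ≈ 4.2426)
o(P) = -3*√2/(8*P)
w(y) = 1/y (w(y) = 1/(y + 0) = 1/y)
w(R(0)) - o(9) = 1/6 - (-3)*√2/(8*9) = ⅙ - (-3)*√2/(8*9) = ⅙ - (-1)*√2/24 = ⅙ + √2/24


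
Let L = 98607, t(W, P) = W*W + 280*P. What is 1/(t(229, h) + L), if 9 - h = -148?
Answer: 1/195008 ≈ 5.1280e-6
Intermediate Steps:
h = 157 (h = 9 - 1*(-148) = 9 + 148 = 157)
t(W, P) = W**2 + 280*P
1/(t(229, h) + L) = 1/((229**2 + 280*157) + 98607) = 1/((52441 + 43960) + 98607) = 1/(96401 + 98607) = 1/195008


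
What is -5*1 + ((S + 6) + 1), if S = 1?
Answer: 3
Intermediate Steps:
-5*1 + ((S + 6) + 1) = -5*1 + ((1 + 6) + 1) = -5 + (7 + 1) = -5 + 8 = 3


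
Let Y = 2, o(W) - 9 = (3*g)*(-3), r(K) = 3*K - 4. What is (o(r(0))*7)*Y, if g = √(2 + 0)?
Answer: 126 - 126*√2 ≈ -52.191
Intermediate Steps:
r(K) = -4 + 3*K
g = √2 ≈ 1.4142
o(W) = 9 - 9*√2 (o(W) = 9 + (3*√2)*(-3) = 9 - 9*√2)
(o(r(0))*7)*Y = ((9 - 9*√2)*7)*2 = (63 - 63*√2)*2 = 126 - 126*√2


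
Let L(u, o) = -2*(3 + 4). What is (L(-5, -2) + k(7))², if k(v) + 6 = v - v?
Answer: 400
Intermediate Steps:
L(u, o) = -14 (L(u, o) = -2*7 = -14)
k(v) = -6 (k(v) = -6 + (v - v) = -6 + 0 = -6)
(L(-5, -2) + k(7))² = (-14 - 6)² = (-20)² = 400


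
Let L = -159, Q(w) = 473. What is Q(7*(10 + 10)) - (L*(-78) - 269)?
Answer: -11660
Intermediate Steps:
Q(7*(10 + 10)) - (L*(-78) - 269) = 473 - (-159*(-78) - 269) = 473 - (12402 - 269) = 473 - 1*12133 = 473 - 12133 = -11660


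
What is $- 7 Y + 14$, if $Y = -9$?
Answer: $77$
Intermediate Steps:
$- 7 Y + 14 = \left(-7\right) \left(-9\right) + 14 = 63 + 14 = 77$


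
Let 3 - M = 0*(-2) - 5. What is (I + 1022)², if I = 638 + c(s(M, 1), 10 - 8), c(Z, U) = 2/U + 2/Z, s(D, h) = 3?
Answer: 24850225/9 ≈ 2.7611e+6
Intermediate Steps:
M = 8 (M = 3 - (0*(-2) - 5) = 3 - (0 - 5) = 3 - 1*(-5) = 3 + 5 = 8)
I = 1919/3 (I = 638 + (2/(10 - 8) + 2/3) = 638 + (2/2 + 2*(⅓)) = 638 + (2*(½) + ⅔) = 638 + (1 + ⅔) = 638 + 5/3 = 1919/3 ≈ 639.67)
(I + 1022)² = (1919/3 + 1022)² = (4985/3)² = 24850225/9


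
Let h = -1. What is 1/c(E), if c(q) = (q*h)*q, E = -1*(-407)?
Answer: -1/165649 ≈ -6.0369e-6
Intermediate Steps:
E = 407
c(q) = -q**2 (c(q) = (q*(-1))*q = (-q)*q = -q**2)
1/c(E) = 1/(-1*407**2) = 1/(-1*165649) = 1/(-165649) = -1/165649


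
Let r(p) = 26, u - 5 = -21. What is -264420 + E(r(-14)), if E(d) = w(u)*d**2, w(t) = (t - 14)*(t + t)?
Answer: 384540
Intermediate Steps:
u = -16 (u = 5 - 21 = -16)
w(t) = 2*t*(-14 + t) (w(t) = (-14 + t)*(2*t) = 2*t*(-14 + t))
E(d) = 960*d**2 (E(d) = (2*(-16)*(-14 - 16))*d**2 = (2*(-16)*(-30))*d**2 = 960*d**2)
-264420 + E(r(-14)) = -264420 + 960*26**2 = -264420 + 960*676 = -264420 + 648960 = 384540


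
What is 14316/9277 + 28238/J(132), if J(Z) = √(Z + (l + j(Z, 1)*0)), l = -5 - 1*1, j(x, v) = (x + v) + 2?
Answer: 14316/9277 + 2017*√14/3 ≈ 2517.2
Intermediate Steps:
j(x, v) = 2 + v + x (j(x, v) = (v + x) + 2 = 2 + v + x)
l = -6 (l = -5 - 1 = -6)
J(Z) = √(-6 + Z) (J(Z) = √(Z + (-6 + (2 + 1 + Z)*0)) = √(Z + (-6 + (3 + Z)*0)) = √(Z + (-6 + 0)) = √(Z - 6) = √(-6 + Z))
14316/9277 + 28238/J(132) = 14316/9277 + 28238/(√(-6 + 132)) = 14316*(1/9277) + 28238/(√126) = 14316/9277 + 28238/((3*√14)) = 14316/9277 + 28238*(√14/42) = 14316/9277 + 2017*√14/3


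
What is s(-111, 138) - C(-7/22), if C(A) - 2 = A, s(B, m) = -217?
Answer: -4811/22 ≈ -218.68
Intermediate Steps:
C(A) = 2 + A
s(-111, 138) - C(-7/22) = -217 - (2 - 7/22) = -217 - 1*37/22 = -217 - 37/22 = -4811/22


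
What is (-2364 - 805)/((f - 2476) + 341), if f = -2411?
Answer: 3169/4546 ≈ 0.69710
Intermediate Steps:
(-2364 - 805)/((f - 2476) + 341) = (-2364 - 805)/((-2411 - 2476) + 341) = -3169/(-4887 + 341) = -3169/(-4546) = -3169*(-1/4546) = 3169/4546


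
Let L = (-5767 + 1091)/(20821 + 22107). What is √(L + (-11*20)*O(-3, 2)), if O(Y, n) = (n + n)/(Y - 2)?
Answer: √5064599829/5366 ≈ 13.262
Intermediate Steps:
O(Y, n) = 2*n/(-2 + Y) (O(Y, n) = (2*n)/(-2 + Y) = 2*n/(-2 + Y))
L = -1169/10732 (L = -4676/42928 = -4676*1/42928 = -1169/10732 ≈ -0.10893)
√(L + (-11*20)*O(-3, 2)) = √(-1169/10732 + (-11*20)*(2*2/(-2 - 3))) = √(-1169/10732 - 440*2/(-5)) = √(-1169/10732 - 440*2*(-1)/5) = √(-1169/10732 - 220*(-⅘)) = √(-1169/10732 + 176) = √(1887663/10732) = √5064599829/5366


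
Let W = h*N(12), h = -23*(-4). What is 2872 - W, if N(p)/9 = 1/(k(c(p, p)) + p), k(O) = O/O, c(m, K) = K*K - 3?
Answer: 36508/13 ≈ 2808.3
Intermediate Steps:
c(m, K) = -3 + K² (c(m, K) = K² - 3 = -3 + K²)
k(O) = 1
N(p) = 9/(1 + p)
h = 92
W = 828/13 (W = 92*(9/(1 + 12)) = 92*(9/13) = 828/13 ≈ 63.692)
2872 - W = 2872 - 1*828/13 = 2872 - 828/13 = 36508/13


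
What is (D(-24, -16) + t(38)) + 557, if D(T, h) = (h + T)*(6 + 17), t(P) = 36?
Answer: -327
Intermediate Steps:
D(T, h) = 23*T + 23*h (D(T, h) = (T + h)*23 = 23*T + 23*h)
(D(-24, -16) + t(38)) + 557 = ((23*(-24) + 23*(-16)) + 36) + 557 = ((-552 - 368) + 36) + 557 = (-920 + 36) + 557 = -884 + 557 = -327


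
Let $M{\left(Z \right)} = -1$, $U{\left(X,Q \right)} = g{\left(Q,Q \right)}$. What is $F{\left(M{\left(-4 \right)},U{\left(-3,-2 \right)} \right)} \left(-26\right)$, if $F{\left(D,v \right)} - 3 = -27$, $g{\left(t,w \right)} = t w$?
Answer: $624$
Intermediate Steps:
$U{\left(X,Q \right)} = Q^{2}$ ($U{\left(X,Q \right)} = Q Q = Q^{2}$)
$F{\left(D,v \right)} = -24$ ($F{\left(D,v \right)} = 3 - 27 = -24$)
$F{\left(M{\left(-4 \right)},U{\left(-3,-2 \right)} \right)} \left(-26\right) = \left(-24\right) \left(-26\right) = 624$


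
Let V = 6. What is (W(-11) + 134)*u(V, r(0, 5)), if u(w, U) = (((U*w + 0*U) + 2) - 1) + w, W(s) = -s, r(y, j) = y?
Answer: 1015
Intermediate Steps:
u(w, U) = 1 + w + U*w (u(w, U) = (((U*w + 0) + 2) - 1) + w = ((U*w + 2) - 1) + w = ((2 + U*w) - 1) + w = (1 + U*w) + w = 1 + w + U*w)
(W(-11) + 134)*u(V, r(0, 5)) = (-1*(-11) + 134)*(1 + 6 + 0*6) = (11 + 134)*(1 + 6 + 0) = 145*7 = 1015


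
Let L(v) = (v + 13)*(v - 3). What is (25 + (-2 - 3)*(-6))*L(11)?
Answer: 10560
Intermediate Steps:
L(v) = (-3 + v)*(13 + v) (L(v) = (13 + v)*(-3 + v) = (-3 + v)*(13 + v))
(25 + (-2 - 3)*(-6))*L(11) = (25 + (-2 - 3)*(-6))*(-39 + 11**2 + 10*11) = (25 - 5*(-6))*(-39 + 121 + 110) = (25 + 30)*192 = 55*192 = 10560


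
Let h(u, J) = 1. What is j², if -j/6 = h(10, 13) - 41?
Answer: 57600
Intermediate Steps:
j = 240 (j = -6*(1 - 41) = -6*(-40) = 240)
j² = 240² = 57600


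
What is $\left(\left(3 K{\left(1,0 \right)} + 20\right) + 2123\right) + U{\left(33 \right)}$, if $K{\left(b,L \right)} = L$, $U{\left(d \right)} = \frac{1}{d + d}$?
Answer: $\frac{141439}{66} \approx 2143.0$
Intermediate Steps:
$U{\left(d \right)} = \frac{1}{2 d}$
$\left(\left(3 K{\left(1,0 \right)} + 20\right) + 2123\right) + U{\left(33 \right)} = \left(\left(3 \cdot 0 + 20\right) + 2123\right) + \frac{1}{2 \cdot 33} = \left(\left(0 + 20\right) + 2123\right) + \frac{1}{2} \cdot \frac{1}{33} = \left(20 + 2123\right) + \frac{1}{66} = 2143 + \frac{1}{66} = \frac{141439}{66}$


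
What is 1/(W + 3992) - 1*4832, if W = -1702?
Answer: -11065279/2290 ≈ -4832.0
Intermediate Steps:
1/(W + 3992) - 1*4832 = 1/(-1702 + 3992) - 1*4832 = 1/2290 - 4832 = -11065279/2290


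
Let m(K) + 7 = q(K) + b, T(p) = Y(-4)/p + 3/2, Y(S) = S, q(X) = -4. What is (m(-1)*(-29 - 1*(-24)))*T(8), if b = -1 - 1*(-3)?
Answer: 45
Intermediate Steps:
b = 2 (b = -1 + 3 = 2)
T(p) = 3/2 - 4/p (T(p) = -4/p + 3/2 = 3/2 - 4/p)
m(K) = -9 (m(K) = -7 + (-4 + 2) = -7 - 2 = -9)
(m(-1)*(-29 - 1*(-24)))*T(8) = (-9*(-29 - 1*(-24)))*(3/2 - 4/8) = (-9*(-29 + 24))*(3/2 - 4*⅛) = (-9*(-5))*(3/2 - ½) = 45*1 = 45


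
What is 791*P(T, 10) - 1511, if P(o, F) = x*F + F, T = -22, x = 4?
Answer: 38039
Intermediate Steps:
P(o, F) = 5*F (P(o, F) = 4*F + F = 5*F)
791*P(T, 10) - 1511 = 791*(5*10) - 1511 = 791*50 - 1511 = 39550 - 1511 = 38039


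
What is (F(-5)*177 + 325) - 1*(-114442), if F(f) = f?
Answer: 113882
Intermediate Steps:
(F(-5)*177 + 325) - 1*(-114442) = (-5*177 + 325) - 1*(-114442) = (-885 + 325) + 114442 = -560 + 114442 = 113882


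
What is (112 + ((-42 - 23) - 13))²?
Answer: 1156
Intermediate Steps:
(112 + ((-42 - 23) - 13))² = (112 + (-65 - 13))² = (112 - 78)² = 34² = 1156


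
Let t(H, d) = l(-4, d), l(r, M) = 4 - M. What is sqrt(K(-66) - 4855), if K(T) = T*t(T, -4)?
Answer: I*sqrt(5383) ≈ 73.369*I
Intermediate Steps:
t(H, d) = 4 - d
K(T) = 8*T (K(T) = T*(4 - 1*(-4)) = T*(4 + 4) = T*8 = 8*T)
sqrt(K(-66) - 4855) = sqrt(8*(-66) - 4855) = sqrt(-528 - 4855) = sqrt(-5383) = I*sqrt(5383)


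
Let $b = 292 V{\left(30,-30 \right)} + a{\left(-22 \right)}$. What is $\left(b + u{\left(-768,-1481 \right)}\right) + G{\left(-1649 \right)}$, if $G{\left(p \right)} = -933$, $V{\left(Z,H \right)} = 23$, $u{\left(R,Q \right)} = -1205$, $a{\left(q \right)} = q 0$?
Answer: $4578$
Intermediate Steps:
$a{\left(q \right)} = 0$
$b = 6716$ ($b = 292 \cdot 23 + 0 = 6716 + 0 = 6716$)
$\left(b + u{\left(-768,-1481 \right)}\right) + G{\left(-1649 \right)} = \left(6716 - 1205\right) - 933 = 5511 - 933 = 4578$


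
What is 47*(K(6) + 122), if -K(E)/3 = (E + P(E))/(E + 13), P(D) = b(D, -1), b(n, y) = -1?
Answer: 108241/19 ≈ 5696.9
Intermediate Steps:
P(D) = -1
K(E) = -3*(-1 + E)/(13 + E) (K(E) = -3*(E - 1)/(E + 13) = -3*(-1 + E)/(13 + E))
47*(K(6) + 122) = 47*(3*(1 - 1*6)/(13 + 6) + 122) = 47*(3*(1 - 6)/19 + 122) = 47*(3*(1/19)*(-5) + 122) = 47*(-15/19 + 122) = 47*(2303/19) = 108241/19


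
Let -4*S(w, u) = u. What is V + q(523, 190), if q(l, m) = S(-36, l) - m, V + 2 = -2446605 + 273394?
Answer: -8694135/4 ≈ -2.1735e+6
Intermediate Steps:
V = -2173213 (V = -2 + (-2446605 + 273394) = -2 - 2173211 = -2173213)
S(w, u) = -u/4
q(l, m) = -m - l/4 (q(l, m) = -l/4 - m = -m - l/4)
V + q(523, 190) = -2173213 + (-1*190 - 1/4*523) = -2173213 + (-190 - 523/4) = -2173213 - 1283/4 = -8694135/4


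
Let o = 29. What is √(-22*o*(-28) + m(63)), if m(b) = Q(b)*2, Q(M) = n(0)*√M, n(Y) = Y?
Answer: 2*√4466 ≈ 133.66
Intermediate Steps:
Q(M) = 0 (Q(M) = 0*√M = 0)
m(b) = 0 (m(b) = 0*2 = 0)
√(-22*o*(-28) + m(63)) = √(-22*29*(-28) + 0) = √(-638*(-28) + 0) = √(17864 + 0) = √17864 = 2*√4466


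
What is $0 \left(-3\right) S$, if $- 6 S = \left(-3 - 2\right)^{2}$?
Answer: $0$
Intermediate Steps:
$S = - \frac{25}{6}$ ($S = - \frac{\left(-3 - 2\right)^{2}}{6} = - \frac{\left(-5\right)^{2}}{6} = \left(- \frac{1}{6}\right) 25 = - \frac{25}{6} \approx -4.1667$)
$0 \left(-3\right) S = 0 \left(-3\right) \left(- \frac{25}{6}\right) = 0 \left(- \frac{25}{6}\right) = 0$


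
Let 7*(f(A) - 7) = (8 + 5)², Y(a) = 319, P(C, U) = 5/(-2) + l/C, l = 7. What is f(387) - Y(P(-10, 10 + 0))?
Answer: -2015/7 ≈ -287.86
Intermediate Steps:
P(C, U) = -5/2 + 7/C (P(C, U) = 5/(-2) + 7/C = 5*(-½) + 7/C = -5/2 + 7/C)
f(A) = 218/7 (f(A) = 7 + (8 + 5)²/7 = 7 + (⅐)*13² = 7 + (⅐)*169 = 7 + 169/7 = 218/7)
f(387) - Y(P(-10, 10 + 0)) = 218/7 - 1*319 = 218/7 - 319 = -2015/7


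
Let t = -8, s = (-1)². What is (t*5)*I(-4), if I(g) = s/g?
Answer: 10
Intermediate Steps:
s = 1
I(g) = 1/g
(t*5)*I(-4) = -8*5/(-4) = -40*(-¼) = 10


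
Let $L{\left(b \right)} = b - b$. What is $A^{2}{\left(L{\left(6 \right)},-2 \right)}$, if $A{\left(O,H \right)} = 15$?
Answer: $225$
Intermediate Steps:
$L{\left(b \right)} = 0$
$A^{2}{\left(L{\left(6 \right)},-2 \right)} = 15^{2} = 225$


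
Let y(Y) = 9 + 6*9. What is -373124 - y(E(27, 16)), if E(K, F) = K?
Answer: -373187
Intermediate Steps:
y(Y) = 63 (y(Y) = 9 + 54 = 63)
-373124 - y(E(27, 16)) = -373124 - 1*63 = -373124 - 63 = -373187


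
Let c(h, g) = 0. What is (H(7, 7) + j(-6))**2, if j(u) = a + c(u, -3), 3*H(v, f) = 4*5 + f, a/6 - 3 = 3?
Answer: 2025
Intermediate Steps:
a = 36 (a = 18 + 6*3 = 18 + 18 = 36)
H(v, f) = 20/3 + f/3 (H(v, f) = (4*5 + f)/3 = (20 + f)/3 = 20/3 + f/3)
j(u) = 36 (j(u) = 36 + 0 = 36)
(H(7, 7) + j(-6))**2 = ((20/3 + (1/3)*7) + 36)**2 = ((20/3 + 7/3) + 36)**2 = (9 + 36)**2 = 45**2 = 2025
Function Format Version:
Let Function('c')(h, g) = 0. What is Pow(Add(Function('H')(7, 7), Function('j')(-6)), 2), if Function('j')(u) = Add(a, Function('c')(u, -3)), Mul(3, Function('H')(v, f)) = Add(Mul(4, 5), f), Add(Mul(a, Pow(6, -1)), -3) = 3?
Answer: 2025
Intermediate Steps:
a = 36 (a = Add(18, Mul(6, 3)) = Add(18, 18) = 36)
Function('H')(v, f) = Add(Rational(20, 3), Mul(Rational(1, 3), f)) (Function('H')(v, f) = Mul(Rational(1, 3), Add(Mul(4, 5), f)) = Mul(Rational(1, 3), Add(20, f)) = Add(Rational(20, 3), Mul(Rational(1, 3), f)))
Function('j')(u) = 36 (Function('j')(u) = Add(36, 0) = 36)
Pow(Add(Function('H')(7, 7), Function('j')(-6)), 2) = Pow(Add(Add(Rational(20, 3), Mul(Rational(1, 3), 7)), 36), 2) = Pow(Add(Add(Rational(20, 3), Rational(7, 3)), 36), 2) = Pow(Add(9, 36), 2) = Pow(45, 2) = 2025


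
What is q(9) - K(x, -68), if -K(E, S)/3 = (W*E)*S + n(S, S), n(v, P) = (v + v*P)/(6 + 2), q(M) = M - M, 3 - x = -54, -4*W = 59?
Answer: 346443/2 ≈ 1.7322e+5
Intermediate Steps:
W = -59/4 (W = -¼*59 = -59/4 ≈ -14.750)
x = 57 (x = 3 - 1*(-54) = 3 + 54 = 57)
q(M) = 0
n(v, P) = v/8 + P*v/8 (n(v, P) = (v + P*v)/8 = (v + P*v)*(⅛) = v/8 + P*v/8)
K(E, S) = -3*S*(1 + S)/8 + 177*E*S/4 (K(E, S) = -3*((-59*E/4)*S + S*(1 + S)/8) = -3*(-59*E*S/4 + S*(1 + S)/8) = -3*S*(1 + S)/8 + 177*E*S/4)
q(9) - K(x, -68) = 0 - 3*(-68)*(-1 - 1*(-68) + 118*57)/8 = 0 - 3*(-68)*(-1 + 68 + 6726)/8 = 0 - 3*(-68)*6793/8 = 0 - 1*(-346443/2) = 0 + 346443/2 = 346443/2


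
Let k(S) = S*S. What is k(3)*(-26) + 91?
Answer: -143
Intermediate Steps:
k(S) = S**2
k(3)*(-26) + 91 = 3**2*(-26) + 91 = 9*(-26) + 91 = -234 + 91 = -143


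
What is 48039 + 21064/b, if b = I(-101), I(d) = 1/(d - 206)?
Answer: -6418609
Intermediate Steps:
I(d) = 1/(-206 + d)
b = -1/307 (b = 1/(-206 - 101) = 1/(-307) = -1/307 ≈ -0.0032573)
48039 + 21064/b = 48039 + 21064/(-1/307) = 48039 + 21064*(-307) = 48039 - 6466648 = -6418609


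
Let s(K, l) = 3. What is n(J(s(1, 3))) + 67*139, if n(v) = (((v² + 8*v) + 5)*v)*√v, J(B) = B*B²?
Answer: 9313 + 76950*√3 ≈ 1.4259e+5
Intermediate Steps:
J(B) = B³
n(v) = v^(3/2)*(5 + v² + 8*v) (n(v) = ((5 + v² + 8*v)*v)*√v = (v*(5 + v² + 8*v))*√v = v^(3/2)*(5 + v² + 8*v))
n(J(s(1, 3))) + 67*139 = (3³)^(3/2)*(5 + (3³)² + 8*3³) + 67*139 = 27^(3/2)*(5 + 27² + 8*27) + 9313 = (81*√3)*(5 + 729 + 216) + 9313 = (81*√3)*950 + 9313 = 76950*√3 + 9313 = 9313 + 76950*√3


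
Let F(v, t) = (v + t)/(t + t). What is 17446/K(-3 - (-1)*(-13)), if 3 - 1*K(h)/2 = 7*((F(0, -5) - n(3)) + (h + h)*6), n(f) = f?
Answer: 17446/2729 ≈ 6.3928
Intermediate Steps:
F(v, t) = (t + v)/(2*t) (F(v, t) = (t + v)/((2*t)) = (t + v)*(1/(2*t)) = (t + v)/(2*t))
K(h) = 41 - 168*h (K(h) = 6 - 14*(((1/2)*(-5 + 0)/(-5) - 1*3) + (h + h)*6) = 6 - 14*(((1/2)*(-1/5)*(-5) - 3) + (2*h)*6) = 6 - 14*((1/2 - 3) + 12*h) = 6 - 14*(-5/2 + 12*h) = 6 - 2*(-35/2 + 84*h) = 6 + (35 - 168*h) = 41 - 168*h)
17446/K(-3 - (-1)*(-13)) = 17446/(41 - 168*(-3 - (-1)*(-13))) = 17446/(41 - 168*(-3 - 1*13)) = 17446/(41 - 168*(-3 - 13)) = 17446/(41 - 168*(-16)) = 17446/(41 + 2688) = 17446/2729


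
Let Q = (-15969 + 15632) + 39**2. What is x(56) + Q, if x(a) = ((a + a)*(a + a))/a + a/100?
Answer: 35214/25 ≈ 1408.6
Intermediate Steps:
Q = 1184 (Q = -337 + 1521 = 1184)
x(a) = 401*a/100 (x(a) = ((2*a)*(2*a))/a + a*(1/100) = (4*a**2)/a + a/100 = 4*a + a/100 = 401*a/100)
x(56) + Q = (401/100)*56 + 1184 = 5614/25 + 1184 = 35214/25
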